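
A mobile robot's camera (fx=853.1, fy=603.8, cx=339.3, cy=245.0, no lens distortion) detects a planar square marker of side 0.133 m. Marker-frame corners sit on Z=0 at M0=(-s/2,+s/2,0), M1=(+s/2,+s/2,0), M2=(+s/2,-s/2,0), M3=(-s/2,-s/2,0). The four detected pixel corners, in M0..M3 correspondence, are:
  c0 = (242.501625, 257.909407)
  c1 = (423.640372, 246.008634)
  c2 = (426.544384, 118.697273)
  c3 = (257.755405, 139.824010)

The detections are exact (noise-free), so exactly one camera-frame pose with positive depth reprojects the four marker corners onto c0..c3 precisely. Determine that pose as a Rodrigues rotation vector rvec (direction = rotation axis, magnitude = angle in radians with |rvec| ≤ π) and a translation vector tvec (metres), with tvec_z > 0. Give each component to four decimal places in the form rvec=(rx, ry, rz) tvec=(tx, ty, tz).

rvec=(-0.3486, 0.4053, -0.0215) tvec=(-0.0037, -0.0557, 0.5966)

Intrinsics K: fx=853.1, fy=603.8, cx=339.3, cy=245.0
Marker side s = 0.133 m; corners in marker frame (Z=0):
  M0 = (-0.0665, +0.0665, 0)
  M1 = (+0.0665, +0.0665, 0)
  M2 = (+0.0665, -0.0665, 0)
  M3 = (-0.0665, -0.0665, 0)
Detected image corners:
  c0 = (242.501625, 257.909407) px
  c1 = (423.640372, 246.008634) px
  c2 = (426.544384, 118.697273) px
  c3 = (257.755405, 139.824010) px
Planar DLT: solve 8×8 A·h = b for H (H[2,2]=1):
  H  [+1097.28006 -260.65013 +334.05013]
  H  [-247.69507 +813.56368 +188.66103]
  H  [-0.64126 -0.56399 +1.00000]
B = K⁻¹H; ‖b₁‖=1.676081, ‖b₂‖=1.676081; λ = 2/(‖b₁‖+‖b₂‖) = 0.596630, sign → tz>0 ⇒ λ=+0.596630
r₁ = λ·B[:,0] = (+0.91957,-0.08951,-0.38260); r₂ = λ·B[:,1] = (-0.04846,+0.94044,-0.33649)
r₃ = r₁×r₂ = (+0.38993,+0.32797,+0.86046); SVD([r₁ r₂ r₃]) → R = UVᵀ:
  R  [+0.91957 -0.04846 +0.38993]
  R  [-0.08951 +0.94044 +0.32797]
  R  [-0.38260 -0.33649 +0.86046]
t = (-0.00367, -0.05567, +0.59663) m
tr R = 2.720470; θ = arccos((tr R − 1)/2) = 0.535066 rad = 30.657°
axis k = ((R−Rᵀ)₃₂, (R−Rᵀ)₁₃, (R−Rᵀ)₂₁) / (2 sinθ) = (-0.651561, +0.757527, -0.040255)
rvec = θ·k = (-0.348628, +0.405327, -0.021539)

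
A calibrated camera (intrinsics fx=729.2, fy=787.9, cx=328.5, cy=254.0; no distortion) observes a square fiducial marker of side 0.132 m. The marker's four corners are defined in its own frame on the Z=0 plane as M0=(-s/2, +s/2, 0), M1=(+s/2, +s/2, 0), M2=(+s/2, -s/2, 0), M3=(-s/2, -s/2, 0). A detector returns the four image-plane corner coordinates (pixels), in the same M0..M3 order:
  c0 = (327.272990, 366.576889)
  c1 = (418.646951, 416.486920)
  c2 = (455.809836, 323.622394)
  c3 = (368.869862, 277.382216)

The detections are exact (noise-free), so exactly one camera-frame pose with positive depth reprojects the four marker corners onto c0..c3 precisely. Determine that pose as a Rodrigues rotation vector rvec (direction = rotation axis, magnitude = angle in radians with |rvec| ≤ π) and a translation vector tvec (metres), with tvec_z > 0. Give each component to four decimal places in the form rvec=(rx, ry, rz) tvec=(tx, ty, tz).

Intrinsics K: fx=729.2, fy=787.9, cx=328.5, cy=254.0
Marker side s = 0.132 m; corners in marker frame (Z=0):
  M0 = (-0.0660, +0.0660, 0)
  M1 = (+0.0660, +0.0660, 0)
  M2 = (+0.0660, -0.0660, 0)
  M3 = (-0.0660, -0.0660, 0)
Detected image corners:
  c0 = (327.272990, 366.576889) px
  c1 = (418.646951, 416.486920) px
  c2 = (455.809836, 323.622394) px
  c3 = (368.869862, 277.382216) px
Planar DLT: solve 8×8 A·h = b for H (H[2,2]=1):
  H  [+641.08339 -461.33117 +392.93513]
  H  [+333.96113 +545.98298 +344.63389]
  H  [-0.08631 -0.41488 +1.00000]
B = K⁻¹H; ‖b₁‖=1.026775, ‖b₂‖=1.026775; λ = 2/(‖b₁‖+‖b₂‖) = 0.973923, sign → tz>0 ⇒ λ=+0.973923
r₁ = λ·B[:,0] = (+0.89410,+0.43991,-0.08406); r₂ = λ·B[:,1] = (-0.43413,+0.80515,-0.40406)
r₃ = r₁×r₂ = (-0.11007,+0.39776,+0.91086); SVD([r₁ r₂ r₃]) → R = UVᵀ:
  R  [+0.89410 -0.43413 -0.11007]
  R  [+0.43991 +0.80515 +0.39776]
  R  [-0.08406 -0.40406 +0.91086]
t = (+0.08606, +0.11203, +0.97392) m
tr R = 2.610112; θ = arccos((tr R − 1)/2) = 0.635027 rad = 36.384°
axis k = ((R−Rᵀ)₃₂, (R−Rᵀ)₁₃, (R−Rᵀ)₂₁) / (2 sinθ) = (-0.675849, -0.021929, +0.736714)
rvec = θ·k = (-0.429182, -0.013925, +0.467833)

rvec=(-0.4292, -0.0139, 0.4678) tvec=(0.0861, 0.1120, 0.9739)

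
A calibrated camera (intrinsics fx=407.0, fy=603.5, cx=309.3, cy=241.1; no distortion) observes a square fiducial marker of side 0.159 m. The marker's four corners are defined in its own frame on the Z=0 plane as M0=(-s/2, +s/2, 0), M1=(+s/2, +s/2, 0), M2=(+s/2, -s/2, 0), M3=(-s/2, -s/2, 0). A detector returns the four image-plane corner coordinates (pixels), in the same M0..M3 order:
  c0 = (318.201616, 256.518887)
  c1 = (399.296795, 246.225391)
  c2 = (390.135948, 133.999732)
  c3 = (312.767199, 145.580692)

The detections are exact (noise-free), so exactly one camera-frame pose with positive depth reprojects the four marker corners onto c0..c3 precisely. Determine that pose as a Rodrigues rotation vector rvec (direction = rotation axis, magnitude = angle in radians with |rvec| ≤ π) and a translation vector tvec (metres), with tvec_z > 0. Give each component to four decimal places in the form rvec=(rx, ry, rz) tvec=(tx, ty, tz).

Intrinsics K: fx=407.0, fy=603.5, cx=309.3, cy=241.1
Marker side s = 0.159 m; corners in marker frame (Z=0):
  M0 = (-0.0795, +0.0795, 0)
  M1 = (+0.0795, +0.0795, 0)
  M2 = (+0.0795, -0.0795, 0)
  M3 = (-0.0795, -0.0795, 0)
Detected image corners:
  c0 = (318.201616, 256.518887) px
  c1 = (399.296795, 246.225391) px
  c2 = (390.135948, 133.999732) px
  c3 = (312.767199, 145.580692) px
Planar DLT: solve 8×8 A·h = b for H (H[2,2]=1):
  H  [+462.30533 -55.94274 +354.70027]
  H  [-88.56569 +645.70134 +194.35408]
  H  [-0.10065 -0.28653 +1.00000]
B = K⁻¹H; ‖b₁‖=1.221204, ‖b₂‖=1.221204; λ = 2/(‖b₁‖+‖b₂‖) = 0.818864, sign → tz>0 ⇒ λ=+0.818864
r₁ = λ·B[:,0] = (+0.99277,-0.08724,-0.08242); r₂ = λ·B[:,1] = (+0.06575,+0.96986,-0.23463)
r₃ = r₁×r₂ = (+0.10041,+0.22751,+0.96859); SVD([r₁ r₂ r₃]) → R = UVᵀ:
  R  [+0.99277 +0.06575 +0.10041]
  R  [-0.08724 +0.96986 +0.22751]
  R  [-0.08242 -0.23463 +0.96859]
t = (+0.09134, -0.06343, +0.81886) m
tr R = 2.931216; θ = arccos((tr R − 1)/2) = 0.263025 rad = 15.070°
axis k = ((R−Rᵀ)₃₂, (R−Rᵀ)₁₃, (R−Rᵀ)₂₁) / (2 sinθ) = (-0.888719, +0.351589, -0.294217)
rvec = θ·k = (-0.233755, +0.092477, -0.077386)

rvec=(-0.2338, 0.0925, -0.0774) tvec=(0.0913, -0.0634, 0.8189)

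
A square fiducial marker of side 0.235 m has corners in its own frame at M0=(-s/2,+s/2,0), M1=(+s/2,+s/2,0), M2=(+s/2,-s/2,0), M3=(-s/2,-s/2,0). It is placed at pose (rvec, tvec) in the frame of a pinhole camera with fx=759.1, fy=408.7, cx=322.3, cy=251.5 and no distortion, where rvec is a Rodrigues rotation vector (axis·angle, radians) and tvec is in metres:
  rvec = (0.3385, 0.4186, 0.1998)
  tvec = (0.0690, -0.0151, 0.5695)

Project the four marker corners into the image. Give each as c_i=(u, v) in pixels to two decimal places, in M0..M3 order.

c0=(263.95, 291.00) c1=(535.79, 340.44) c2=(617.38, 172.65) c3=(292.86, 140.98)

Intrinsics K: fx=759.1, fy=408.7, cx=322.3, cy=251.5
Marker side s = 0.235 m; corners in marker frame (Z=0):
  M0 = (-0.1175, +0.1175, 0)
  M1 = (+0.1175, +0.1175, 0)
  M2 = (+0.1175, -0.1175, 0)
  M3 = (-0.1175, -0.1175, 0)
rvec = (0.3385, 0.4186, 0.1998), |rvec| = θ = 0.57422 rad = 32.900°
Rodrigues: sinθ=0.54318, 1−cosθ=0.16038; R = I + sinθ·[k]× + (1−cosθ)·[k]×²:
    [+0.89535 -0.12008 +0.42887]
    [+0.25792 +0.92485 -0.27952]
    [-0.36308 +0.36088 +0.85903]
t = (0.0690, -0.0151, 0.5695) m
M0: Pc = R·M0+t = (-0.05031, +0.06326, +0.65457); u = 759.1·(-0.05031)/0.65457 + 322.3 = 263.9523, v = 408.7·(+0.06326)/0.65457 + 251.5 = 291.0009
M1: Pc = R·M1+t = (+0.16009, +0.12388, +0.56924); u = 759.1·(+0.16009)/0.56924 + 322.3 = 535.7904, v = 408.7·(+0.12388)/0.56924 + 251.5 = 340.4391
M2: Pc = R·M2+t = (+0.18831, -0.09346, +0.48443); u = 759.1·(+0.18831)/0.48443 + 322.3 = 617.3824, v = 408.7·(-0.09346)/0.48443 + 251.5 = 172.6480
M3: Pc = R·M3+t = (-0.02209, -0.15408, +0.56976); u = 759.1·(-0.02209)/0.56976 + 322.3 = 292.8629, v = 408.7·(-0.15408)/0.56976 + 251.5 = 140.9781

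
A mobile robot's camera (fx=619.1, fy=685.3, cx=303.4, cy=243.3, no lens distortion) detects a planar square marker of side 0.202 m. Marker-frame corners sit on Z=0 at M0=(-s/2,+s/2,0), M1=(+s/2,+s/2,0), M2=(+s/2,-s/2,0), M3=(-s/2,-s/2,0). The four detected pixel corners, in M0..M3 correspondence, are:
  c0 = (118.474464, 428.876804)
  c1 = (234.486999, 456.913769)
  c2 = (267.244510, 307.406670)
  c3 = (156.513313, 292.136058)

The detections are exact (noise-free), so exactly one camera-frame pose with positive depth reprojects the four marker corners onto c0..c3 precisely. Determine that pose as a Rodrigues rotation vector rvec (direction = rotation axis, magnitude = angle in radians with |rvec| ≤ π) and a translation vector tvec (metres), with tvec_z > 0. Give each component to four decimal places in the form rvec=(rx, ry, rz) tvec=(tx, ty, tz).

Intrinsics K: fx=619.1, fy=685.3, cx=303.4, cy=243.3
Marker side s = 0.202 m; corners in marker frame (Z=0):
  M0 = (-0.1010, +0.1010, 0)
  M1 = (+0.1010, +0.1010, 0)
  M2 = (+0.1010, -0.1010, 0)
  M3 = (-0.1010, -0.1010, 0)
Detected image corners:
  c0 = (118.474464, 428.876804) px
  c1 = (234.486999, 456.913769) px
  c2 = (267.244510, 307.406670) px
  c3 = (156.513313, 292.136058) px
Planar DLT: solve 8×8 A·h = b for H (H[2,2]=1):
  H  [+485.37477 -244.07655 +192.58547]
  H  [-38.12908 +576.63525 +368.36547]
  H  [-0.38834 -0.35187 +1.00000]
B = K⁻¹H; ‖b₁‖=1.052071, ‖b₂‖=1.052071; λ = 2/(‖b₁‖+‖b₂‖) = 0.950506, sign → tz>0 ⇒ λ=+0.950506
r₁ = λ·B[:,0] = (+0.92609,+0.07816,-0.36912); r₂ = λ·B[:,1] = (-0.21083,+0.91853,-0.33445)
r₃ = r₁×r₂ = (+0.31290,+0.38755,+0.86712); SVD([r₁ r₂ r₃]) → R = UVᵀ:
  R  [+0.92609 -0.21083 +0.31290]
  R  [+0.07816 +0.91853 +0.38755]
  R  [-0.36912 -0.33445 +0.86712]
t = (-0.17013, +0.17346, +0.95051) m
tr R = 2.711736; θ = arccos((tr R − 1)/2) = 0.543569 rad = 31.144°
axis k = ((R−Rᵀ)₃₂, (R−Rᵀ)₁₃, (R−Rᵀ)₂₁) / (2 sinθ) = (-0.698000, +0.659349, +0.279383)
rvec = θ·k = (-0.379411, +0.358402, +0.151864)

rvec=(-0.3794, 0.3584, 0.1519) tvec=(-0.1701, 0.1735, 0.9505)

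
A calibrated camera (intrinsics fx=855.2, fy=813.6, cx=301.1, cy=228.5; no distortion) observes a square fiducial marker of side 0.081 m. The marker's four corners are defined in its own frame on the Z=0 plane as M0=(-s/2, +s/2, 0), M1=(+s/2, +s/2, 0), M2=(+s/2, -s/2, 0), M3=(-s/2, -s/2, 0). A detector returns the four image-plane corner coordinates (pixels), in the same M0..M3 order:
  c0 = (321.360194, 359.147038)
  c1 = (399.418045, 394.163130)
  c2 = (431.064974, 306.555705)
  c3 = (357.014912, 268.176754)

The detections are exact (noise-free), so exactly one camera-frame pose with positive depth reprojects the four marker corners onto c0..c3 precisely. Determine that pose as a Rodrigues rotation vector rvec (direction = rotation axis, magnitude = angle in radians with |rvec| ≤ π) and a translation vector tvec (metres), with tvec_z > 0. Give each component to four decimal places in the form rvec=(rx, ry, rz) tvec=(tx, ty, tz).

Intrinsics K: fx=855.2, fy=813.6, cx=301.1, cy=228.5
Marker side s = 0.081 m; corners in marker frame (Z=0):
  M0 = (-0.0405, +0.0405, 0)
  M1 = (+0.0405, +0.0405, 0)
  M2 = (+0.0405, -0.0405, 0)
  M3 = (-0.0405, -0.0405, 0)
Detected image corners:
  c0 = (321.360194, 359.147038) px
  c1 = (399.418045, 394.163130) px
  c2 = (431.064974, 306.555705) px
  c3 = (357.014912, 268.176754) px
Planar DLT: solve 8×8 A·h = b for H (H[2,2]=1):
  H  [+1172.30908 -556.80378 +378.42537]
  H  [+659.10926 +976.84278 +331.79059]
  H  [+0.61967 -0.37640 +1.00000]
B = K⁻¹H; ‖b₁‖=1.455039, ‖b₂‖=1.455039; λ = 2/(‖b₁‖+‖b₂‖) = 0.687267, sign → tz>0 ⇒ λ=+0.687267
r₁ = λ·B[:,0] = (+0.79216,+0.43716,+0.42588); r₂ = λ·B[:,1] = (-0.35639,+0.89781,-0.25869)
r₃ = r₁×r₂ = (-0.49545,+0.05314,+0.86701); SVD([r₁ r₂ r₃]) → R = UVᵀ:
  R  [+0.79216 -0.35639 -0.49545]
  R  [+0.43716 +0.89781 +0.05314]
  R  [+0.42588 -0.25869 +0.86701]
t = (+0.06214, +0.08725, +0.68727) m
tr R = 2.556988; θ = arccos((tr R − 1)/2) = 0.678533 rad = 38.877°
axis k = ((R−Rᵀ)₃₂, (R−Rᵀ)₁₃, (R−Rᵀ)₂₁) / (2 sinθ) = (-0.248408, -0.733945, +0.632153)
rvec = θ·k = (-0.168553, -0.498006, +0.428937)

rvec=(-0.1686, -0.4980, 0.4289) tvec=(0.0621, 0.0873, 0.6873)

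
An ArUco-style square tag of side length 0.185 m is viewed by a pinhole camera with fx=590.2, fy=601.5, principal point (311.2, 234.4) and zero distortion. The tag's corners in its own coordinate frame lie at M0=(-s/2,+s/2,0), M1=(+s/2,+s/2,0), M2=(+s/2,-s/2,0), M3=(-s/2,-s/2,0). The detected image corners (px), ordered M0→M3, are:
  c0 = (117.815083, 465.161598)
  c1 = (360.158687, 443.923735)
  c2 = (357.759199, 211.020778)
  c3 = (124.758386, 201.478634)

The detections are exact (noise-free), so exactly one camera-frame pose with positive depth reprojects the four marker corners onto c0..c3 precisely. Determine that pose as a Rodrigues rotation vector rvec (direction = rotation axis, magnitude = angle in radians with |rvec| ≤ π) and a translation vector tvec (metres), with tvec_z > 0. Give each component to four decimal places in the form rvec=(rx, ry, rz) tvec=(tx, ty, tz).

rvec=(-0.0936, -0.3083, 0.0115) tvec=(-0.0491, 0.0706, 0.4546)

Intrinsics K: fx=590.2, fy=601.5, cx=311.2, cy=234.4
Marker side s = 0.185 m; corners in marker frame (Z=0):
  M0 = (-0.0925, +0.0925, 0)
  M1 = (+0.0925, +0.0925, 0)
  M2 = (+0.0925, -0.0925, 0)
  M3 = (-0.0925, -0.0925, 0)
Detected image corners:
  c0 = (117.815083, 465.161598) px
  c1 = (360.158687, 443.923735) px
  c2 = (357.759199, 211.020778) px
  c3 = (124.758386, 201.478634) px
Planar DLT: solve 8×8 A·h = b for H (H[2,2]=1):
  H  [+1443.97117 -60.22215 +247.45698]
  H  [+189.76700 +1268.90216 +327.84922]
  H  [+0.66523 -0.20613 +1.00000]
B = K⁻¹H; ‖b₁‖=2.199578, ‖b₂‖=2.199578; λ = 2/(‖b₁‖+‖b₂‖) = 0.454633, sign → tz>0 ⇒ λ=+0.454633
r₁ = λ·B[:,0] = (+0.95283,+0.02557,+0.30244); r₂ = λ·B[:,1] = (+0.00302,+0.99559,-0.09371)
r₃ = r₁×r₂ = (-0.30350,+0.09020,+0.94855); SVD([r₁ r₂ r₃]) → R = UVᵀ:
  R  [+0.95283 +0.00302 -0.30350]
  R  [+0.02557 +0.99559 +0.09020]
  R  [+0.30244 -0.09371 +0.94855]
t = (-0.04910, +0.07063, +0.45463) m
tr R = 2.896972; θ = arccos((tr R − 1)/2) = 0.322373 rad = 18.471°
axis k = ((R−Rᵀ)₃₂, (R−Rᵀ)₁₃, (R−Rᵀ)₂₁) / (2 sinθ) = (-0.290254, -0.956287, +0.035591)
rvec = θ·k = (-0.093570, -0.308281, +0.011474)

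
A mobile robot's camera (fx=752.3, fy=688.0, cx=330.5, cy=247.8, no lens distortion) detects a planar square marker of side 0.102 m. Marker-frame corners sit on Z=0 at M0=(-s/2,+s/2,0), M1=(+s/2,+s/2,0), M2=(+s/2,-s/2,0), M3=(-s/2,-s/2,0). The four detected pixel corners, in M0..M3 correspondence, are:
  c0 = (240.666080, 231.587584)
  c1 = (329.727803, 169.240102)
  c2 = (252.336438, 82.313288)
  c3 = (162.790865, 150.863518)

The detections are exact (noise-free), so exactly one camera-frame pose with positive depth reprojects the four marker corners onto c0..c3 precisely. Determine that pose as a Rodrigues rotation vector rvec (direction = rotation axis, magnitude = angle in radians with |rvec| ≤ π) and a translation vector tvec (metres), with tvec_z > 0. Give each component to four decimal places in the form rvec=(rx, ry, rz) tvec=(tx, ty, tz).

Intrinsics K: fx=752.3, fy=688.0, cx=330.5, cy=247.8
Marker side s = 0.102 m; corners in marker frame (Z=0):
  M0 = (-0.0510, +0.0510, 0)
  M1 = (+0.0510, +0.0510, 0)
  M2 = (+0.0510, -0.0510, 0)
  M3 = (-0.0510, -0.0510, 0)
Detected image corners:
  c0 = (240.666080, 231.587584) px
  c1 = (329.727803, 169.240102) px
  c2 = (252.336438, 82.313288) px
  c3 = (162.790865, 150.863518) px
Planar DLT: solve 8×8 A·h = b for H (H[2,2]=1):
  H  [+775.09282 +861.51272 +246.25880]
  H  [-705.60269 +885.74507 +160.05175]
  H  [-0.40743 +0.40731 +1.00000]
B = K⁻¹H; ‖b₁‖=1.549434, ‖b₂‖=1.549434; λ = 2/(‖b₁‖+‖b₂‖) = 0.645397, sign → tz>0 ⇒ λ=+0.645397
r₁ = λ·B[:,0] = (+0.78047,-0.56720,-0.26296); r₂ = λ·B[:,1] = (+0.62360,+0.73622,+0.26288)
r₃ = r₁×r₂ = (+0.04449,-0.36915,+0.92830); SVD([r₁ r₂ r₃]) → R = UVᵀ:
  R  [+0.78047 +0.62360 +0.04449]
  R  [-0.56720 +0.73622 -0.36915]
  R  [-0.26296 +0.26288 +0.92830]
t = (-0.07227, -0.08231, +0.64540) m
tr R = 2.444994; θ = arccos((tr R − 1)/2) = 0.763389 rad = 43.739°
axis k = ((R−Rᵀ)₃₂, (R−Rᵀ)₁₃, (R−Rᵀ)₂₁) / (2 sinθ) = (+0.457078, +0.222345, -0.861186)
rvec = θ·k = (+0.348929, +0.169736, -0.657420)

rvec=(0.3489, 0.1697, -0.6574) tvec=(-0.0723, -0.0823, 0.6454)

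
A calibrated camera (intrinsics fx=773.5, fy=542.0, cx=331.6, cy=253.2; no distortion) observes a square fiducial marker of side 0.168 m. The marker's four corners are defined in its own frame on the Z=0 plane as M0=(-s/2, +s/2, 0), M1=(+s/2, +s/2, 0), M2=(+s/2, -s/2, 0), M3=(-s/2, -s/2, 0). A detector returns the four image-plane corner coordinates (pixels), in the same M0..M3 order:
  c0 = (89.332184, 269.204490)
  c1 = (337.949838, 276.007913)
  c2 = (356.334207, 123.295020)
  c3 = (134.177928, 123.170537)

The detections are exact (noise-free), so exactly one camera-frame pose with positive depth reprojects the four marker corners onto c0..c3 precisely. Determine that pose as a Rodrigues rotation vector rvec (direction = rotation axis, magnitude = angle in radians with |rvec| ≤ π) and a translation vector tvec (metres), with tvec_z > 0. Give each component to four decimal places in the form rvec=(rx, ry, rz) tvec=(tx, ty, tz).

rvec=(-0.3936, 0.1267, 0.0593) tvec=(-0.0722, -0.0594, 0.5387)

Intrinsics K: fx=773.5, fy=542.0, cx=331.6, cy=253.2
Marker side s = 0.168 m; corners in marker frame (Z=0):
  M0 = (-0.0840, +0.0840, 0)
  M1 = (+0.0840, +0.0840, 0)
  M2 = (+0.0840, -0.0840, 0)
  M3 = (-0.0840, -0.0840, 0)
Detected image corners:
  c0 = (89.332184, 269.204490) px
  c1 = (337.949838, 276.007913) px
  c2 = (356.334207, 123.295020) px
  c3 = (134.177928, 123.170537) px
Planar DLT: solve 8×8 A·h = b for H (H[2,2]=1):
  H  [+1339.13576 -351.07209 +227.91150]
  H  [-30.00543 +749.63155 +193.47460]
  H  [-0.24985 -0.70270 +1.00000]
B = K⁻¹H; ‖b₁‖=1.856296, ‖b₂‖=1.856296; λ = 2/(‖b₁‖+‖b₂‖) = 0.538707, sign → tz>0 ⇒ λ=+0.538707
r₁ = λ·B[:,0] = (+0.99035,+0.03306,-0.13460); r₂ = λ·B[:,1] = (-0.08222,+0.92192,-0.37855)
r₃ = r₁×r₂ = (+0.11158,+0.38596,+0.91574); SVD([r₁ r₂ r₃]) → R = UVᵀ:
  R  [+0.99035 -0.08222 +0.11158]
  R  [+0.03306 +0.92192 +0.38596]
  R  [-0.13460 -0.37855 +0.91574]
t = (-0.07221, -0.05936, +0.53871) m
tr R = 2.828011; θ = arccos((tr R − 1)/2) = 0.417746 rad = 23.935°
axis k = ((R−Rᵀ)₃₂, (R−Rᵀ)₁₃, (R−Rᵀ)₂₁) / (2 sinθ) = (-0.942215, +0.303392, +0.142070)
rvec = θ·k = (-0.393607, +0.126741, +0.059349)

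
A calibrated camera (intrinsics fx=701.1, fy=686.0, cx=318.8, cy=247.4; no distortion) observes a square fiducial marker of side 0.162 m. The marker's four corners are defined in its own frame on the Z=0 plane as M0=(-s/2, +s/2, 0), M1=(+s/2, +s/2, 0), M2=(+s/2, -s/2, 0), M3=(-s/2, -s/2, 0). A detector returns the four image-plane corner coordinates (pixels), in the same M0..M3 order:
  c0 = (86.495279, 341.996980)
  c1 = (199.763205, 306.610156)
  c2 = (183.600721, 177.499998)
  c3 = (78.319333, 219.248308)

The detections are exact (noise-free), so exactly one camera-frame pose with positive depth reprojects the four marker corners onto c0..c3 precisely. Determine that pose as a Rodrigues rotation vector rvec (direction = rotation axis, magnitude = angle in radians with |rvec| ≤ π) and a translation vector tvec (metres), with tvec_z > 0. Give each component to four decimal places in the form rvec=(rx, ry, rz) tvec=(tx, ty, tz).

Intrinsics K: fx=701.1, fy=686.0, cx=318.8, cy=247.4
Marker side s = 0.162 m; corners in marker frame (Z=0):
  M0 = (-0.0810, +0.0810, 0)
  M1 = (+0.0810, +0.0810, 0)
  M2 = (+0.0810, -0.0810, 0)
  M3 = (-0.0810, -0.0810, 0)
Detected image corners:
  c0 = (86.495279, 341.996980) px
  c1 = (199.763205, 306.610156) px
  c2 = (183.600721, 177.499998) px
  c3 = (78.319333, 219.248308) px
Planar DLT: solve 8×8 A·h = b for H (H[2,2]=1):
  H  [+614.09471 +19.06292 +134.92032]
  H  [-352.43575 +671.41083 +259.96478]
  H  [-0.43516 -0.40269 +1.00000]
B = K⁻¹H; ‖b₁‖=1.212301, ‖b₂‖=1.212301; λ = 2/(‖b₁‖+‖b₂‖) = 0.824877, sign → tz>0 ⇒ λ=+0.824877
r₁ = λ·B[:,0] = (+0.88573,-0.29433,-0.35895); r₂ = λ·B[:,1] = (+0.17347,+0.92713,-0.33217)
r₃ = r₁×r₂ = (+0.43056,+0.23195,+0.87225); SVD([r₁ r₂ r₃]) → R = UVᵀ:
  R  [+0.88573 +0.17347 +0.43056]
  R  [-0.29433 +0.92713 +0.23195]
  R  [-0.35895 -0.33217 +0.87225]
t = (-0.21634, +0.01511, +0.82488) m
tr R = 2.685109; θ = arccos((tr R − 1)/2) = 0.568788 rad = 32.589°
axis k = ((R−Rᵀ)₃₂, (R−Rᵀ)₁₃, (R−Rᵀ)₂₁) / (2 sinθ) = (-0.523680, +0.732920, -0.434268)
rvec = θ·k = (-0.297862, +0.416876, -0.247006)

rvec=(-0.2979, 0.4169, -0.2470) tvec=(-0.2163, 0.0151, 0.8249)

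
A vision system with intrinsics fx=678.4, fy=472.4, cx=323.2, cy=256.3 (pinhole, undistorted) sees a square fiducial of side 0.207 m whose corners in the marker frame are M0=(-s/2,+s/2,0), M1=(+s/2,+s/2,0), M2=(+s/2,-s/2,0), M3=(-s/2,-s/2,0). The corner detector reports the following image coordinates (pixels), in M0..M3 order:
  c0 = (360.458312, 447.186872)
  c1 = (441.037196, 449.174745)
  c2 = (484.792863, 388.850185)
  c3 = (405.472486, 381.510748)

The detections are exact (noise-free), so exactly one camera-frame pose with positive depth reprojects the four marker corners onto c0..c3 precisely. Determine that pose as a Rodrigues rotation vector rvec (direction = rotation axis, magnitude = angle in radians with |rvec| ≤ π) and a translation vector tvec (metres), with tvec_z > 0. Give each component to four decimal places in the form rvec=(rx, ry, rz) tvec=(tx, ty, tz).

rvec=(0.2953, -0.5120, 0.3367) tvec=(0.1943, 0.4444, 1.3045)

Intrinsics K: fx=678.4, fy=472.4, cx=323.2, cy=256.3
Marker side s = 0.207 m; corners in marker frame (Z=0):
  M0 = (-0.1035, +0.1035, 0)
  M1 = (+0.1035, +0.1035, 0)
  M2 = (+0.1035, -0.1035, 0)
  M3 = (-0.1035, -0.1035, 0)
Detected image corners:
  c0 = (360.458312, 447.186872) px
  c1 = (441.037196, 449.174745) px
  c2 = (484.792863, 388.850185) px
  c3 = (405.472486, 381.510748) px
Planar DLT: solve 8×8 A·h = b for H (H[2,2]=1):
  H  [+555.27049 -152.63737 +424.25855]
  H  [+188.82808 +364.55919 +417.25236]
  H  [+0.39957 +0.14578 +1.00000]
B = K⁻¹H; ‖b₁‖=0.766603, ‖b₂‖=0.766603; λ = 2/(‖b₁‖+‖b₂‖) = 1.304457, sign → tz>0 ⇒ λ=+1.304457
r₁ = λ·B[:,0] = (+0.81938,+0.23863,+0.52122); r₂ = λ·B[:,1] = (-0.38410,+0.90350,+0.19017)
r₃ = r₁×r₂ = (-0.42554,-0.35602,+0.83196); SVD([r₁ r₂ r₃]) → R = UVᵀ:
  R  [+0.81938 -0.38410 -0.42554]
  R  [+0.23863 +0.90350 -0.35602]
  R  [+0.52122 +0.19017 +0.83196]
t = (+0.19432, +0.44444, +1.30446) m
tr R = 2.554841; θ = arccos((tr R − 1)/2) = 0.680242 rad = 38.975°
axis k = ((R−Rᵀ)₃₂, (R−Rᵀ)₁₃, (R−Rᵀ)₂₁) / (2 sinθ) = (+0.434180, -0.752619, +0.495027)
rvec = θ·k = (+0.295348, -0.511963, +0.336738)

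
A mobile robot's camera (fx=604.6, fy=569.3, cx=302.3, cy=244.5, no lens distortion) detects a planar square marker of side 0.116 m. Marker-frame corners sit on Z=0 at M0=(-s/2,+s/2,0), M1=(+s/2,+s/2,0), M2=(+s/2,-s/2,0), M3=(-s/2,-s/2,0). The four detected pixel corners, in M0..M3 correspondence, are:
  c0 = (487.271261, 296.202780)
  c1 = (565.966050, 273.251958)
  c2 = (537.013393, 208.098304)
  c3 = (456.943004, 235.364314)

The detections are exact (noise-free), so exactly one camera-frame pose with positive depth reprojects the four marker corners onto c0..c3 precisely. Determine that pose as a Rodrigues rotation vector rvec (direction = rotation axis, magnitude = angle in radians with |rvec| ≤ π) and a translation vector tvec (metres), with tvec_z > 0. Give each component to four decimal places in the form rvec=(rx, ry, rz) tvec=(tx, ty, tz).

Intrinsics K: fx=604.6, fy=569.3, cx=302.3, cy=244.5
Marker side s = 0.116 m; corners in marker frame (Z=0):
  M0 = (-0.0580, +0.0580, 0)
  M1 = (+0.0580, +0.0580, 0)
  M2 = (+0.0580, -0.0580, 0)
  M3 = (-0.0580, -0.0580, 0)
Detected image corners:
  c0 = (487.271261, 296.202780) px
  c1 = (565.966050, 273.251958) px
  c2 = (537.013393, 208.098304) px
  c3 = (456.943004, 235.364314) px
Planar DLT: solve 8×8 A·h = b for H (H[2,2]=1):
  H  [+447.67522 +420.45903 +511.01118]
  H  [-333.14391 +624.10074 +254.15406]
  H  [-0.46219 +0.32196 +1.00000]
B = K⁻¹H; ‖b₁‖=1.143257, ‖b₂‖=1.143257; λ = 2/(‖b₁‖+‖b₂‖) = 0.874694, sign → tz>0 ⇒ λ=+0.874694
r₁ = λ·B[:,0] = (+0.84980,-0.33823,-0.40427); r₂ = λ·B[:,1] = (+0.46748,+0.83794,+0.28162)
r₃ = r₁×r₂ = (+0.24351,-0.42831,+0.87020); SVD([r₁ r₂ r₃]) → R = UVᵀ:
  R  [+0.84980 +0.46748 +0.24351]
  R  [-0.33823 +0.83794 -0.42831]
  R  [-0.40427 +0.28162 +0.87020]
t = (+0.30195, +0.01483, +0.87469) m
tr R = 2.557951; θ = arccos((tr R − 1)/2) = 0.677766 rad = 38.833°
axis k = ((R−Rᵀ)₃₂, (R−Rᵀ)₁₃, (R−Rᵀ)₂₁) / (2 sinθ) = (+0.566081, +0.516526, -0.642459)
rvec = θ·k = (+0.383670, +0.350083, -0.435437)

rvec=(0.3837, 0.3501, -0.4354) tvec=(0.3019, 0.0148, 0.8747)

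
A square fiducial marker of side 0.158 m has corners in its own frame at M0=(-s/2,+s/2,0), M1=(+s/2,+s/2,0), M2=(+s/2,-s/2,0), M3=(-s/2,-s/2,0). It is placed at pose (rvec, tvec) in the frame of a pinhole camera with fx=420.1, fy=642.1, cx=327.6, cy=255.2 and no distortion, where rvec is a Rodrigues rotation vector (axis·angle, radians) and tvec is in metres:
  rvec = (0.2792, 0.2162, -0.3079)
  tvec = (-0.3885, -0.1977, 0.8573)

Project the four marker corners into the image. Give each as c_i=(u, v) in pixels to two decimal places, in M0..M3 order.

c0=(123.02, 180.44) c1=(185.70, 145.33) c2=(152.77, 26.93) c3=(88.88, 69.02)

Intrinsics K: fx=420.1, fy=642.1, cx=327.6, cy=255.2
Marker side s = 0.158 m; corners in marker frame (Z=0):
  M0 = (-0.0790, +0.0790, 0)
  M1 = (+0.0790, +0.0790, 0)
  M2 = (+0.0790, -0.0790, 0)
  M3 = (-0.0790, -0.0790, 0)
rvec = (0.2792, 0.2162, -0.3079), |rvec| = θ = 0.46851 rad = 26.843°
Rodrigues: sinθ=0.45155, 1−cosθ=0.10776; R = I + sinθ·[k]× + (1−cosθ)·[k]×²:
    [+0.93051 +0.32639 +0.16617]
    [-0.26713 +0.91519 -0.30178]
    [-0.25058 +0.23642 +0.93878]
t = (-0.3885, -0.1977, 0.8573) m
M0: Pc = R·M0+t = (-0.43623, -0.10430, +0.89577); u = 420.1·(-0.43623)/0.89577 + 327.6 = 123.0187, v = 642.1·(-0.10430)/0.89577 + 255.2 = 180.4387
M1: Pc = R·M1+t = (-0.28920, -0.14650, +0.85618); u = 420.1·(-0.28920)/0.85618 + 327.6 = 185.6969, v = 642.1·(-0.14650)/0.85618 + 255.2 = 145.3290
M2: Pc = R·M2+t = (-0.34077, -0.29110, +0.81883); u = 420.1·(-0.34077)/0.81883 + 327.6 = 152.7653, v = 642.1·(-0.29110)/0.81883 + 255.2 = 26.9257
M3: Pc = R·M3+t = (-0.48780, -0.24890, +0.85842); u = 420.1·(-0.48780)/0.85842 + 327.6 = 88.8786, v = 642.1·(-0.24890)/0.85842 + 255.2 = 69.0241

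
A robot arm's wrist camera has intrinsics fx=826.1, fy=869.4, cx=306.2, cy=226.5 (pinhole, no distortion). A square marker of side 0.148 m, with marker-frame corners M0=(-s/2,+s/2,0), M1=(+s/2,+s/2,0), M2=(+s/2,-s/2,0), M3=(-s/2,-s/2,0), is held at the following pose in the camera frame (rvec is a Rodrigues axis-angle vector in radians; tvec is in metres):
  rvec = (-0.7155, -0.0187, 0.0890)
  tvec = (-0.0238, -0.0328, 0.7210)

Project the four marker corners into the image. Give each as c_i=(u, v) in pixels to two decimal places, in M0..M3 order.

Intrinsics K: fx=826.1, fy=869.4, cx=306.2, cy=226.5
Marker side s = 0.148 m; corners in marker frame (Z=0):
  M0 = (-0.0740, +0.0740, 0)
  M1 = (+0.0740, +0.0740, 0)
  M2 = (+0.0740, -0.0740, 0)
  M3 = (-0.0740, -0.0740, 0)
rvec = (-0.7155, -0.0187, 0.0890), |rvec| = θ = 0.72126 rad = 41.325°
Rodrigues: sinθ=0.66033, 1−cosθ=0.24902; R = I + sinθ·[k]× + (1−cosθ)·[k]×²:
    [+0.99604 -0.07508 -0.04760]
    [+0.08789 +0.75114 +0.65426]
    [-0.01336 -0.65586 +0.75477]
t = (-0.0238, -0.0328, 0.7210) m
M0: Pc = R·M0+t = (-0.10306, +0.01628, +0.67346); u = 826.1·(-0.10306)/0.67346 + 306.2 = 179.7772, v = 869.4·(+0.01628)/0.67346 + 226.5 = 247.5181
M1: Pc = R·M1+t = (+0.04435, +0.02929, +0.67148); u = 826.1·(+0.04435)/0.67148 + 306.2 = 360.7642, v = 869.4·(+0.02929)/0.67148 + 226.5 = 264.4212
M2: Pc = R·M2+t = (+0.05546, -0.08188, +0.76854); u = 826.1·(+0.05546)/0.76854 + 306.2 = 365.8163, v = 869.4·(-0.08188)/0.76854 + 226.5 = 133.8738
M3: Pc = R·M3+t = (-0.09195, -0.09489, +0.77052); u = 826.1·(-0.09195)/0.77052 + 306.2 = 207.6162, v = 869.4·(-0.09489)/0.77052 + 226.5 = 119.4351

c0=(179.78, 247.52) c1=(360.76, 264.42) c2=(365.82, 133.87) c3=(207.62, 119.44)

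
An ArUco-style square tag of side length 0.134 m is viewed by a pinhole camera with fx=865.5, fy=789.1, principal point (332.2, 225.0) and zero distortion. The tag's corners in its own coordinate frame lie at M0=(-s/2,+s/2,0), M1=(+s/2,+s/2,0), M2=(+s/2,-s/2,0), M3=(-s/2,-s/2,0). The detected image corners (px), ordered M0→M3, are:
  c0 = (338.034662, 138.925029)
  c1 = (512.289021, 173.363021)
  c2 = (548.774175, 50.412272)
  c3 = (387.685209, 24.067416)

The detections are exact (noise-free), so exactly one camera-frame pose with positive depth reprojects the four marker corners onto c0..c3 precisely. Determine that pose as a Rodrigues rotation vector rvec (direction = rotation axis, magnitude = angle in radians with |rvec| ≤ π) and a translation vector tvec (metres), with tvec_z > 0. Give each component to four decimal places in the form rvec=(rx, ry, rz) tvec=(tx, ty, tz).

Intrinsics K: fx=865.5, fy=789.1, cx=332.2, cy=225.0
Marker side s = 0.134 m; corners in marker frame (Z=0):
  M0 = (-0.0670, +0.0670, 0)
  M1 = (+0.0670, +0.0670, 0)
  M2 = (+0.0670, -0.0670, 0)
  M3 = (-0.0670, -0.0670, 0)
Detected image corners:
  c0 = (338.034662, 138.925029) px
  c1 = (512.289021, 173.363021) px
  c2 = (548.774175, 50.412272) px
  c3 = (387.685209, 24.067416) px
Planar DLT: solve 8×8 A·h = b for H (H[2,2]=1):
  H  [+1098.93057 -622.81892 +445.77782]
  H  [+192.94256 +821.65920 +93.67180]
  H  [-0.33611 -0.67229 +1.00000]
B = K⁻¹H; ‖b₁‖=1.478242, ‖b₂‖=1.478242; λ = 2/(‖b₁‖+‖b₂‖) = 0.676479, sign → tz>0 ⇒ λ=+0.676479
r₁ = λ·B[:,0] = (+0.94620,+0.23024,-0.22737); r₂ = λ·B[:,1] = (-0.31224,+0.83407,-0.45479)
r₃ = r₁×r₂ = (+0.08493,+0.50132,+0.86108); SVD([r₁ r₂ r₃]) → R = UVᵀ:
  R  [+0.94620 -0.31224 +0.08493]
  R  [+0.23024 +0.83407 +0.50132]
  R  [-0.22737 -0.45479 +0.86108]
t = (+0.08877, -0.11258, +0.67648) m
tr R = 2.641353; θ = arccos((tr R − 1)/2) = 0.608202 rad = 34.847°
axis k = ((R−Rᵀ)₃₂, (R−Rᵀ)₁₃, (R−Rᵀ)₂₁) / (2 sinθ) = (-0.836649, +0.273281, +0.474695)
rvec = θ·k = (-0.508852, +0.166210, +0.288710)

rvec=(-0.5089, 0.1662, 0.2887) tvec=(0.0888, -0.1126, 0.6765)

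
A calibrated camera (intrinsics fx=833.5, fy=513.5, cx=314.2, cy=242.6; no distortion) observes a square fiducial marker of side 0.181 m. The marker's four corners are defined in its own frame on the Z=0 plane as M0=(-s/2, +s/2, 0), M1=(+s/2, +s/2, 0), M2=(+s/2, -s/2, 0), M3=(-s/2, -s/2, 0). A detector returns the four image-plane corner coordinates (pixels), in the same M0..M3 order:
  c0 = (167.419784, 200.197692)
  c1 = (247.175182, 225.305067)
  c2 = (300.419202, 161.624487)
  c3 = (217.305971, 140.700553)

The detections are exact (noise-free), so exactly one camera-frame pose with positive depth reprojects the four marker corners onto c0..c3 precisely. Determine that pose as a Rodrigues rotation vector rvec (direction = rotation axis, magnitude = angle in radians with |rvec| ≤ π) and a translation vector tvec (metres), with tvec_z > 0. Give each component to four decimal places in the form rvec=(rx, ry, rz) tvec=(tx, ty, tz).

Intrinsics K: fx=833.5, fy=513.5, cx=314.2, cy=242.6
Marker side s = 0.181 m; corners in marker frame (Z=0):
  M0 = (-0.0905, +0.0905, 0)
  M1 = (+0.0905, +0.0905, 0)
  M2 = (+0.0905, -0.0905, 0)
  M3 = (-0.0905, -0.0905, 0)
Detected image corners:
  c0 = (167.419784, 200.197692) px
  c1 = (247.175182, 225.305067) px
  c2 = (300.419202, 161.624487) px
  c3 = (217.305971, 140.700553) px
Planar DLT: solve 8×8 A·h = b for H (H[2,2]=1):
  H  [+363.14190 -286.42839 +231.72664]
  H  [+59.40555 +338.43566 +181.54707]
  H  [-0.37231 -0.00794 +1.00000]
B = K⁻¹H; ‖b₁‖=0.745284, ‖b₂‖=0.745284; λ = 2/(‖b₁‖+‖b₂‖) = 1.341771, sign → tz>0 ⇒ λ=+1.341771
r₁ = λ·B[:,0] = (+0.77290,+0.39124,-0.49956); r₂ = λ·B[:,1] = (-0.45708,+0.88936,-0.01065)
r₃ = r₁×r₂ = (+0.44012,+0.23657,+0.86622); SVD([r₁ r₂ r₃]) → R = UVᵀ:
  R  [+0.77290 -0.45708 +0.44012]
  R  [+0.39124 +0.88936 +0.23657]
  R  [-0.49956 -0.01065 +0.86622]
t = (-0.13277, -0.15953, +1.34177) m
tr R = 2.528482; θ = arccos((tr R − 1)/2) = 0.700933 rad = 40.161°
axis k = ((R−Rᵀ)₃₂, (R−Rᵀ)₁₃, (R−Rᵀ)₂₁) / (2 sinθ) = (-0.191668, +0.728507, +0.657679)
rvec = θ·k = (-0.134346, +0.510634, +0.460989)

rvec=(-0.1343, 0.5106, 0.4610) tvec=(-0.1328, -0.1595, 1.3418)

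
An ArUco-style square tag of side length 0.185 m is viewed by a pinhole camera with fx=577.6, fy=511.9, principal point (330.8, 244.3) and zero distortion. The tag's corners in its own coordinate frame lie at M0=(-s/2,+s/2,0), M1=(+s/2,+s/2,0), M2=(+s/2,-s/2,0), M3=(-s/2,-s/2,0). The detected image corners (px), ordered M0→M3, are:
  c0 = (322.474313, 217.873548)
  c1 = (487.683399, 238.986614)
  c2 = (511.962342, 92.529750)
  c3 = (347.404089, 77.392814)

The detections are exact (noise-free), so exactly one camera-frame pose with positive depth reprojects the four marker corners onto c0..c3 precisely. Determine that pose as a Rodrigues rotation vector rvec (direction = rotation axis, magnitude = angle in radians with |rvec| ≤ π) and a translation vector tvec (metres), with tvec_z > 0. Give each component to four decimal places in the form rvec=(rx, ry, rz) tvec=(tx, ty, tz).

rvec=(-0.0458, 0.1391, 0.1525) tvec=(0.0953, -0.1116, 0.6481)

Intrinsics K: fx=577.6, fy=511.9, cx=330.8, cy=244.3
Marker side s = 0.185 m; corners in marker frame (Z=0):
  M0 = (-0.0925, +0.0925, 0)
  M1 = (+0.0925, +0.0925, 0)
  M2 = (+0.0925, -0.0925, 0)
  M3 = (-0.0925, -0.0925, 0)
Detected image corners:
  c0 = (322.474313, 217.873548) px
  c1 = (487.683399, 238.986614) px
  c2 = (511.962342, 92.529750) px
  c3 = (347.404089, 77.392814) px
Planar DLT: solve 8×8 A·h = b for H (H[2,2]=1):
  H  [+800.11999 -155.53675 +415.77730]
  H  [+63.67823 +766.73196 +156.15487]
  H  [-0.21835 -0.05392 +1.00000]
B = K⁻¹H; ‖b₁‖=1.543030, ‖b₂‖=1.543030; λ = 2/(‖b₁‖+‖b₂‖) = 0.648076, sign → tz>0 ⇒ λ=+0.648076
r₁ = λ·B[:,0] = (+0.97879,+0.14815,-0.14151); r₂ = λ·B[:,1] = (-0.15450,+0.98737,-0.03494)
r₃ = r₁×r₂ = (+0.13454,+0.05607,+0.98932); SVD([r₁ r₂ r₃]) → R = UVᵀ:
  R  [+0.97879 -0.15450 +0.13454]
  R  [+0.14815 +0.98737 +0.05607]
  R  [-0.14151 -0.03494 +0.98932]
t = (+0.09535, -0.11159, +0.64808) m
tr R = 2.955484; θ = arccos((tr R − 1)/2) = 0.211382 rad = 12.111°
axis k = ((R−Rᵀ)₃₂, (R−Rᵀ)₁₃, (R−Rᵀ)₂₁) / (2 sinθ) = (-0.216882, +0.657848, +0.721247)
rvec = θ·k = (-0.045845, +0.139058, +0.152459)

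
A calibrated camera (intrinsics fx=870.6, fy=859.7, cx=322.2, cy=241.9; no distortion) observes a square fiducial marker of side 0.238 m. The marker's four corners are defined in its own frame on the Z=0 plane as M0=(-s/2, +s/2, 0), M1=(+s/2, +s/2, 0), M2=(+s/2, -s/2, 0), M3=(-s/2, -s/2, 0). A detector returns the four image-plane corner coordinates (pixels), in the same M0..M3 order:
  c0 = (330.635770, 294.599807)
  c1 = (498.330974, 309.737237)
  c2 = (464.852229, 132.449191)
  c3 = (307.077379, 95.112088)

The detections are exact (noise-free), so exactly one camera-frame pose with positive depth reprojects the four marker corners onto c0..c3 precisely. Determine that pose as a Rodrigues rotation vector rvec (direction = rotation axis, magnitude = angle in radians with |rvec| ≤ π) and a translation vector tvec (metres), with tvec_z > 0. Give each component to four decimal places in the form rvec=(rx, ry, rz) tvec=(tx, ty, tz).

Intrinsics K: fx=870.6, fy=859.7, cx=322.2, cy=241.9
Marker side s = 0.238 m; corners in marker frame (Z=0):
  M0 = (-0.1190, +0.1190, 0)
  M1 = (+0.1190, +0.1190, 0)
  M2 = (+0.1190, -0.1190, 0)
  M3 = (-0.1190, -0.1190, 0)
Detected image corners:
  c0 = (330.635770, 294.599807) px
  c1 = (498.330974, 309.737237) px
  c2 = (464.852229, 132.449191) px
  c3 = (307.077379, 95.112088) px
Planar DLT: solve 8×8 A·h = b for H (H[2,2]=1):
  H  [+900.64240 -19.49648 +404.89584]
  H  [+225.34590 +715.42671 +204.88416]
  H  [+0.54408 -0.35148 +1.00000]
B = K⁻¹H; ‖b₁‖=1.001023, ‖b₂‖=1.001023; λ = 2/(‖b₁‖+‖b₂‖) = 0.998978, sign → tz>0 ⇒ λ=+0.998978
r₁ = λ·B[:,0] = (+0.83230,+0.10892,+0.54352); r₂ = λ·B[:,1] = (+0.10758,+0.93013,-0.35112)
r₃ = r₁×r₂ = (-0.54379,+0.35071,+0.76243); SVD([r₁ r₂ r₃]) → R = UVᵀ:
  R  [+0.83230 +0.10758 -0.54379]
  R  [+0.10892 +0.93013 +0.35071]
  R  [+0.54352 -0.35112 +0.76243]
t = (+0.09489, -0.04301, +0.99898) m
tr R = 2.524854; θ = arccos((tr R − 1)/2) = 0.703740 rad = 40.321°
axis k = ((R−Rᵀ)₃₂, (R−Rᵀ)₁₃, (R−Rᵀ)₂₁) / (2 sinθ) = (-0.542312, -0.840177, +0.001038)
rvec = θ·k = (-0.381647, -0.591266, +0.000730)

rvec=(-0.3816, -0.5913, 0.0007) tvec=(0.0949, -0.0430, 0.9990)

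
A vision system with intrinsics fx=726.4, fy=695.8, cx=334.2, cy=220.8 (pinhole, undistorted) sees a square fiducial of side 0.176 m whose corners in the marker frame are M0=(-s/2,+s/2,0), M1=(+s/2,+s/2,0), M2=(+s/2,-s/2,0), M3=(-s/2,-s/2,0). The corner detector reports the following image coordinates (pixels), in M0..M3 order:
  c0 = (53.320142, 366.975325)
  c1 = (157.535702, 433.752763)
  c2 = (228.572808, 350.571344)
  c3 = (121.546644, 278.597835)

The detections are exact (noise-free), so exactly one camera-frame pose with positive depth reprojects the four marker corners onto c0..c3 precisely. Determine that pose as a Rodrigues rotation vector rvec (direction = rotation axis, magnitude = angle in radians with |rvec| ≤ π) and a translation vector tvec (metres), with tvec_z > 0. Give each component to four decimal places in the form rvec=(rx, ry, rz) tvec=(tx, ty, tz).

rvec=(0.2905, -0.0583, 0.6605) tvec=(-0.2679, 0.1990, 1.0029)

Intrinsics K: fx=726.4, fy=695.8, cx=334.2, cy=220.8
Marker side s = 0.176 m; corners in marker frame (Z=0):
  M0 = (-0.0880, +0.0880, 0)
  M1 = (+0.0880, +0.0880, 0)
  M2 = (+0.0880, -0.0880, 0)
  M3 = (-0.0880, -0.0880, 0)
Detected image corners:
  c0 = (53.320142, 366.975325) px
  c1 = (157.535702, 433.752763) px
  c2 = (228.572808, 350.571344) px
  c3 = (121.546644, 278.597835) px
Planar DLT: solve 8×8 A·h = b for H (H[2,2]=1):
  H  [+620.24231 -361.15171 +140.16086]
  H  [+445.59462 +575.35124 +358.84687]
  H  [+0.14473 +0.24661 +1.00000]
B = K⁻¹H; ‖b₁‖=0.997070, ‖b₂‖=0.997071; λ = 2/(‖b₁‖+‖b₂‖) = 1.002938, sign → tz>0 ⇒ λ=+1.002938
r₁ = λ·B[:,0] = (+0.78959,+0.59623,+0.14515); r₂ = λ·B[:,1] = (-0.61243,+0.75083,+0.24733)
r₃ = r₁×r₂ = (+0.03848,-0.28419,+0.95800); SVD([r₁ r₂ r₃]) → R = UVᵀ:
  R  [+0.78959 -0.61243 +0.03848]
  R  [+0.59623 +0.75083 -0.28419]
  R  [+0.14515 +0.24733 +0.95800]
t = (-0.26791, +0.19898, +1.00294) m
tr R = 2.498417; θ = arccos((tr R − 1)/2) = 0.723930 rad = 41.478°
axis k = ((R−Rᵀ)₃₂, (R−Rᵀ)₁₃, (R−Rᵀ)₂₁) / (2 sinθ) = (+0.401246, -0.080527, +0.912424)
rvec = θ·k = (+0.290474, -0.058296, +0.660531)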